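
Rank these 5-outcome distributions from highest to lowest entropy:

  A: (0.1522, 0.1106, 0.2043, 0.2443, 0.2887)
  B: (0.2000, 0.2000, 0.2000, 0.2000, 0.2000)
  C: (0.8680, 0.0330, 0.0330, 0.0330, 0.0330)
B > A > C

Key insight: Entropy is maximized by uniform distributions and minimized by concentrated distributions.

- Uniform distributions have maximum entropy log₂(5) = 2.3219 bits
- The more "peaked" or concentrated a distribution, the lower its entropy

Entropies:
  H(A) = 2.2469 bits
  H(B) = 2.3219 bits
  H(C) = 0.8269 bits

Ranking: B > A > C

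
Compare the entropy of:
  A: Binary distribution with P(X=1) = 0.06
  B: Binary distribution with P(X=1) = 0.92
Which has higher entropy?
B

For binary distributions, entropy is maximized at p=0.5 and decreases as p moves toward 0 or 1.

H(A) = H(0.06) = 0.3274 bits
H(B) = H(0.92) = 0.4022 bits

Distribution B (p=0.92) is closer to uniform (p=0.5), so it has higher entropy.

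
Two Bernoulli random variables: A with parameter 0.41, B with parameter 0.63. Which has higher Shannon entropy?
A

For binary distributions, entropy is maximized at p=0.5 and decreases as p moves toward 0 or 1.

H(A) = H(0.41) = 0.9765 bits
H(B) = H(0.63) = 0.9507 bits

Distribution A (p=0.41) is closer to uniform (p=0.5), so it has higher entropy.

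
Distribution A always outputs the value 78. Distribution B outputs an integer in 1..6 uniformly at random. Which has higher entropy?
B

A is deterministic, so H(A) = 0. B is uniform over 6 outcomes, so H(B) = log₂(6) = 2.585 bits. Any distribution with genuine randomness has higher entropy than a deterministic one.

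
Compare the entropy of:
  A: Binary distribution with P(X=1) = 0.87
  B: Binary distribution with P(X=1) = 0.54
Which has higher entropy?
B

For binary distributions, entropy is maximized at p=0.5 and decreases as p moves toward 0 or 1.

H(A) = H(0.87) = 0.5574 bits
H(B) = H(0.54) = 0.9954 bits

Distribution B (p=0.54) is closer to uniform (p=0.5), so it has higher entropy.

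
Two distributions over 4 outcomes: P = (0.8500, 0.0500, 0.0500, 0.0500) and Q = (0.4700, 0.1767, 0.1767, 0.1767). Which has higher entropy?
Q

P is highly concentrated on one outcome (85%), making it nearly deterministic. Q spreads its mass more evenly (max 47%). The more spread-out distribution has higher entropy: H(P) ≈ 0.848 bits, H(Q) ≈ 1.837 bits.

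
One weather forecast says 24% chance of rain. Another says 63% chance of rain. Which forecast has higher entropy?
63% forecast

Treat each forecast as a Bernoulli distribution. Binary entropy is maximized at p=0.5 and falls off symmetrically toward 0 or 1. The 63% forecast is closer to 50%, so it is more uncertain. H(24%) ≈ 0.795 bits, H(63%) ≈ 0.951 bits.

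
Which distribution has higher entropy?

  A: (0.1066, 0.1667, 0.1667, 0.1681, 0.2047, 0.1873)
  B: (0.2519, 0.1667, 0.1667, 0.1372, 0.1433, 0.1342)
A

Both distributions are close to uniform, making this a harder comparison.

H(A) = 2.5595 bits
H(B) = 2.5464 bits

The distribution closer to uniform has higher entropy.
Answer: A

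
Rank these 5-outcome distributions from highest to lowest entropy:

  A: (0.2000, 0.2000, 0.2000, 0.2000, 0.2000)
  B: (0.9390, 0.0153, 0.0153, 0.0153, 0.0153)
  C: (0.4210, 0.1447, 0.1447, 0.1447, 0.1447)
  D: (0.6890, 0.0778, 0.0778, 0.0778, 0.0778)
A > C > D > B

Key insight: Entropy is maximized by uniform distributions and minimized by concentrated distributions.

Entropies:
  H(A) = 2.3219 bits
  H(B) = 0.4534 bits
  H(C) = 2.1399 bits
  H(D) = 1.5163 bits

Ranking: A > C > D > B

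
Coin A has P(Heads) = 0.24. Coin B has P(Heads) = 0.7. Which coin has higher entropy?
B

For binary distributions, entropy is maximized at p=0.5 and decreases as p moves toward 0 or 1.

H(A) = H(0.24) = 0.7950 bits
H(B) = H(0.7) = 0.8813 bits

Distribution B (p=0.7) is closer to uniform (p=0.5), so it has higher entropy.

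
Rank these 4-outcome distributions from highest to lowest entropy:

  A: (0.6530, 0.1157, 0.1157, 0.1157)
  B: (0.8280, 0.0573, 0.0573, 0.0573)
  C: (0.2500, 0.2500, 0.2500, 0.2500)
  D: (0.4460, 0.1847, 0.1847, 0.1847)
C > D > A > B

Key insight: Entropy is maximized by uniform distributions and minimized by concentrated distributions.

Entropies:
  H(A) = 1.4813 bits
  H(B) = 0.9349 bits
  H(C) = 2.0000 bits
  H(D) = 1.8696 bits

Ranking: C > D > A > B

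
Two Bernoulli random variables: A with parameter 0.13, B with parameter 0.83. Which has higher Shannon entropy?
B

For binary distributions, entropy is maximized at p=0.5 and decreases as p moves toward 0 or 1.

H(A) = H(0.13) = 0.5574 bits
H(B) = H(0.83) = 0.6577 bits

Distribution B (p=0.83) is closer to uniform (p=0.5), so it has higher entropy.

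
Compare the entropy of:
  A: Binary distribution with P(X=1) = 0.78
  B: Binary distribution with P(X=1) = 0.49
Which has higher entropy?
B

For binary distributions, entropy is maximized at p=0.5 and decreases as p moves toward 0 or 1.

H(A) = H(0.78) = 0.7602 bits
H(B) = H(0.49) = 0.9997 bits

Distribution B (p=0.49) is closer to uniform (p=0.5), so it has higher entropy.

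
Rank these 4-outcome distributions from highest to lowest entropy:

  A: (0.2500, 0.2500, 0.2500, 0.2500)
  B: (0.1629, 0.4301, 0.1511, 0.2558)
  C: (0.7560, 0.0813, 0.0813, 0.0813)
A > B > C

Key insight: Entropy is maximized by uniform distributions and minimized by concentrated distributions.

- Uniform distributions have maximum entropy log₂(4) = 2.0000 bits
- The more "peaked" or concentrated a distribution, the lower its entropy

Entropies:
  H(A) = 2.0000 bits
  H(B) = 1.8651 bits
  H(C) = 1.1884 bits

Ranking: A > B > C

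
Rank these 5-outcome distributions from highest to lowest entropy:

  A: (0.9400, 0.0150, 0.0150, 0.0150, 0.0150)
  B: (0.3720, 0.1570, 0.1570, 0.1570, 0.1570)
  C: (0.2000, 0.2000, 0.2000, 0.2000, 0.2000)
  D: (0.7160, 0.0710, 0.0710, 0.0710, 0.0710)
C > B > D > A

Key insight: Entropy is maximized by uniform distributions and minimized by concentrated distributions.

Entropies:
  H(A) = 0.4474 bits
  H(B) = 2.2082 bits
  H(C) = 2.3219 bits
  H(D) = 1.4288 bits

Ranking: C > B > D > A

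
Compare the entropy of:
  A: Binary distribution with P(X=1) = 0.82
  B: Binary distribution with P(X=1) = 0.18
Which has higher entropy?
Equal

For binary distributions, entropy is maximized at p=0.5 and decreases as p moves toward 0 or 1.

H(A) = H(0.82) = 0.6801 bits
H(B) = H(0.18) = 0.6801 bits

Both distributions are equally far from uniform (|0.82-0.5| = |0.18-0.5|), so they have the same entropy.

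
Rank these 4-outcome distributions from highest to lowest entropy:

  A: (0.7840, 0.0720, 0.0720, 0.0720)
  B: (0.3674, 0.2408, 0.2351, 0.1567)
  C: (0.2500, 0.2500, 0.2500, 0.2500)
C > B > A

Key insight: Entropy is maximized by uniform distributions and minimized by concentrated distributions.

- Uniform distributions have maximum entropy log₂(4) = 2.0000 bits
- The more "peaked" or concentrated a distribution, the lower its entropy

Entropies:
  H(A) = 1.0951 bits
  H(B) = 1.9354 bits
  H(C) = 2.0000 bits

Ranking: C > B > A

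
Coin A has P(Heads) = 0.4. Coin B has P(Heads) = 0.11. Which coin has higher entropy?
A

For binary distributions, entropy is maximized at p=0.5 and decreases as p moves toward 0 or 1.

H(A) = H(0.4) = 0.9710 bits
H(B) = H(0.11) = 0.4999 bits

Distribution A (p=0.4) is closer to uniform (p=0.5), so it has higher entropy.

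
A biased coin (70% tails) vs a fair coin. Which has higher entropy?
Fair coin

The fair coin is uniform (p=0.5), maximizing binary entropy at 1 bit. The biased coin has H(0.70) ≈ 0.881 bits — its outcome is more predictable, so its entropy is lower.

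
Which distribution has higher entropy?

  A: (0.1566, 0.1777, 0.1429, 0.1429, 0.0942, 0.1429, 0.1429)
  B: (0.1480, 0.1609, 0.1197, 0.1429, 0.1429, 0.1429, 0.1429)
B

Both distributions are close to uniform, making this a harder comparison.

H(A) = 2.7872 bits
H(B) = 2.8028 bits

The distribution closer to uniform has higher entropy.
Answer: B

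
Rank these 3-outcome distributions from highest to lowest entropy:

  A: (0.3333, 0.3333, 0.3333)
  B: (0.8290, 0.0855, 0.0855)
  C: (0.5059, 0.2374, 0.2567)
A > C > B

Key insight: Entropy is maximized by uniform distributions and minimized by concentrated distributions.

- Uniform distributions have maximum entropy log₂(3) = 1.5850 bits
- The more "peaked" or concentrated a distribution, the lower its entropy

Entropies:
  H(A) = 1.5850 bits
  H(B) = 0.8310 bits
  H(C) = 1.4934 bits

Ranking: A > C > B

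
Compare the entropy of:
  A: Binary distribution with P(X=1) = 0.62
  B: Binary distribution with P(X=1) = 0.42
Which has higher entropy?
B

For binary distributions, entropy is maximized at p=0.5 and decreases as p moves toward 0 or 1.

H(A) = H(0.62) = 0.9580 bits
H(B) = H(0.42) = 0.9815 bits

Distribution B (p=0.42) is closer to uniform (p=0.5), so it has higher entropy.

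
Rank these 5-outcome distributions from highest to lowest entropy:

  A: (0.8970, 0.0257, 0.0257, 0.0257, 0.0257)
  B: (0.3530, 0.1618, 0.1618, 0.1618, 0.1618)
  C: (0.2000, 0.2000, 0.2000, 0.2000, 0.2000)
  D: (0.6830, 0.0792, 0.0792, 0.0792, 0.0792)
C > B > D > A

Key insight: Entropy is maximized by uniform distributions and minimized by concentrated distributions.

Entropies:
  H(A) = 0.6844 bits
  H(B) = 2.2307 bits
  H(C) = 2.3219 bits
  H(D) = 1.5351 bits

Ranking: C > B > D > A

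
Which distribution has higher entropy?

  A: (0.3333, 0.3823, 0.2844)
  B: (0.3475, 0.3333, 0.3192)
B

Both distributions are close to uniform, making this a harder comparison.

H(A) = 1.5745 bits
H(B) = 1.5841 bits

The distribution closer to uniform has higher entropy.
Answer: B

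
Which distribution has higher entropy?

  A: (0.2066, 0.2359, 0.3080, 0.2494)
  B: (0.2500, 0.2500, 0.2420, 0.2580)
B

Both distributions are close to uniform, making this a harder comparison.

H(A) = 1.9846 bits
H(B) = 1.9996 bits

The distribution closer to uniform has higher entropy.
Answer: B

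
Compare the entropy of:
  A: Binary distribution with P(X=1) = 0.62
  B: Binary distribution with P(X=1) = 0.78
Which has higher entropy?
A

For binary distributions, entropy is maximized at p=0.5 and decreases as p moves toward 0 or 1.

H(A) = H(0.62) = 0.9580 bits
H(B) = H(0.78) = 0.7602 bits

Distribution A (p=0.62) is closer to uniform (p=0.5), so it has higher entropy.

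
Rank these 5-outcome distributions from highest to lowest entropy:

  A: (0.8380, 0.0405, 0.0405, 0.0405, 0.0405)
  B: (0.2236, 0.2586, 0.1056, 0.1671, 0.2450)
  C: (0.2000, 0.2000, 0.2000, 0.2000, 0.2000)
C > B > A

Key insight: Entropy is maximized by uniform distributions and minimized by concentrated distributions.

- Uniform distributions have maximum entropy log₂(5) = 2.3219 bits
- The more "peaked" or concentrated a distribution, the lower its entropy

Entropies:
  H(A) = 0.9631 bits
  H(B) = 2.2589 bits
  H(C) = 2.3219 bits

Ranking: C > B > A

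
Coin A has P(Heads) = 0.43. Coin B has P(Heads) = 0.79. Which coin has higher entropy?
A

For binary distributions, entropy is maximized at p=0.5 and decreases as p moves toward 0 or 1.

H(A) = H(0.43) = 0.9858 bits
H(B) = H(0.79) = 0.7415 bits

Distribution A (p=0.43) is closer to uniform (p=0.5), so it has higher entropy.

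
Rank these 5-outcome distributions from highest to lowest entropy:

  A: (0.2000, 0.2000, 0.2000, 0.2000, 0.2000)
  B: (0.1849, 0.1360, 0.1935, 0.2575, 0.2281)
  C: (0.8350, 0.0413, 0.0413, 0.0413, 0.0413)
A > B > C

Key insight: Entropy is maximized by uniform distributions and minimized by concentrated distributions.

- Uniform distributions have maximum entropy log₂(5) = 2.3219 bits
- The more "peaked" or concentrated a distribution, the lower its entropy

Entropies:
  H(A) = 2.3219 bits
  H(B) = 2.2906 bits
  H(C) = 0.9761 bits

Ranking: A > B > C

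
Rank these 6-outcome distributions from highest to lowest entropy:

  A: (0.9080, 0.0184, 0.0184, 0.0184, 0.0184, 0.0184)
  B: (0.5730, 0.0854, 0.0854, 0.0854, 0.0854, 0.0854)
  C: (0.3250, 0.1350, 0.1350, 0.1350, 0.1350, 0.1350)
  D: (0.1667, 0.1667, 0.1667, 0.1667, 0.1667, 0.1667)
D > C > B > A

Key insight: Entropy is maximized by uniform distributions and minimized by concentrated distributions.

Entropies:
  H(A) = 0.6567 bits
  H(B) = 1.9760 bits
  H(C) = 2.4770 bits
  H(D) = 2.5850 bits

Ranking: D > C > B > A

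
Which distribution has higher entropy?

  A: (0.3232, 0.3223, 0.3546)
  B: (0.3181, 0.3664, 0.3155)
A

Both distributions are close to uniform, making this a harder comparison.

H(A) = 1.5835 bits
H(B) = 1.5815 bits

The distribution closer to uniform has higher entropy.
Answer: A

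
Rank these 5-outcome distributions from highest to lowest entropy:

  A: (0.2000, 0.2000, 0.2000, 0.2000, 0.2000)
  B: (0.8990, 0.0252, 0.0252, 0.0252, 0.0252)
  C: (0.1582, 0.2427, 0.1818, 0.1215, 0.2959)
A > C > B

Key insight: Entropy is maximized by uniform distributions and minimized by concentrated distributions.

- Uniform distributions have maximum entropy log₂(5) = 2.3219 bits
- The more "peaked" or concentrated a distribution, the lower its entropy

Entropies:
  H(A) = 2.3219 bits
  H(B) = 0.6742 bits
  H(C) = 2.2530 bits

Ranking: A > C > B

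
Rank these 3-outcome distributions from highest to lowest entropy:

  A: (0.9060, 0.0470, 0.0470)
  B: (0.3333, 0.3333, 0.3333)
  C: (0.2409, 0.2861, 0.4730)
B > C > A

Key insight: Entropy is maximized by uniform distributions and minimized by concentrated distributions.

- Uniform distributions have maximum entropy log₂(3) = 1.5850 bits
- The more "peaked" or concentrated a distribution, the lower its entropy

Entropies:
  H(A) = 0.5437 bits
  H(B) = 1.5850 bits
  H(C) = 1.5221 bits

Ranking: B > C > A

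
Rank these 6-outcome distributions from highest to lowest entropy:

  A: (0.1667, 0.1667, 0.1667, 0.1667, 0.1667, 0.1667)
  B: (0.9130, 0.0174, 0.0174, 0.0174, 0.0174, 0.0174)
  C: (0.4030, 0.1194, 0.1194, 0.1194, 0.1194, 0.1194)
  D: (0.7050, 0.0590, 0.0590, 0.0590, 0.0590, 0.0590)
A > C > D > B

Key insight: Entropy is maximized by uniform distributions and minimized by concentrated distributions.

Entropies:
  H(A) = 2.5850 bits
  H(B) = 0.6284 bits
  H(C) = 2.3589 bits
  H(D) = 1.5601 bits

Ranking: A > C > D > B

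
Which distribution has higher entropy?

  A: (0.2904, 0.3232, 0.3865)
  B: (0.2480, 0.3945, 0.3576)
A

Both distributions are close to uniform, making this a harder comparison.

H(A) = 1.5748 bits
H(B) = 1.5588 bits

The distribution closer to uniform has higher entropy.
Answer: A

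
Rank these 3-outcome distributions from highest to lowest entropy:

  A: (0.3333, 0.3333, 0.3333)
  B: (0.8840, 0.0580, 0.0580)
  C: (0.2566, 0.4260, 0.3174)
A > C > B

Key insight: Entropy is maximized by uniform distributions and minimized by concentrated distributions.

- Uniform distributions have maximum entropy log₂(3) = 1.5850 bits
- The more "peaked" or concentrated a distribution, the lower its entropy

Entropies:
  H(A) = 1.5850 bits
  H(B) = 0.6338 bits
  H(C) = 1.5535 bits

Ranking: A > C > B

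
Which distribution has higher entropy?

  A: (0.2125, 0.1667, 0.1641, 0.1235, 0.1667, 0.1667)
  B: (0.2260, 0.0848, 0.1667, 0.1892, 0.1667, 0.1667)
A

Both distributions are close to uniform, making this a harder comparison.

H(A) = 2.5677 bits
H(B) = 2.5338 bits

The distribution closer to uniform has higher entropy.
Answer: A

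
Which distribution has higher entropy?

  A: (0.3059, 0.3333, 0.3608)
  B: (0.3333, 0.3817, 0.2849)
A

Both distributions are close to uniform, making this a harder comparison.

H(A) = 1.5817 bits
H(B) = 1.5748 bits

The distribution closer to uniform has higher entropy.
Answer: A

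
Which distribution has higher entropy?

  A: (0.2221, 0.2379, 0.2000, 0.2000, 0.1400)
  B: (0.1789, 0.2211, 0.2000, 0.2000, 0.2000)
B

Both distributions are close to uniform, making this a harder comparison.

H(A) = 2.3008 bits
H(B) = 2.3187 bits

The distribution closer to uniform has higher entropy.
Answer: B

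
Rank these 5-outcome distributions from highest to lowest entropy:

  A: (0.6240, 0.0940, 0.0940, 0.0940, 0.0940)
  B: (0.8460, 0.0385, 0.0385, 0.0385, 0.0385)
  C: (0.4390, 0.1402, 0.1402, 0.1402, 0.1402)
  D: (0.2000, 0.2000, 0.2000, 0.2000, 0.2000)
D > C > A > B

Key insight: Entropy is maximized by uniform distributions and minimized by concentrated distributions.

Entropies:
  H(A) = 1.7072 bits
  H(B) = 0.9278 bits
  H(C) = 2.1112 bits
  H(D) = 2.3219 bits

Ranking: D > C > A > B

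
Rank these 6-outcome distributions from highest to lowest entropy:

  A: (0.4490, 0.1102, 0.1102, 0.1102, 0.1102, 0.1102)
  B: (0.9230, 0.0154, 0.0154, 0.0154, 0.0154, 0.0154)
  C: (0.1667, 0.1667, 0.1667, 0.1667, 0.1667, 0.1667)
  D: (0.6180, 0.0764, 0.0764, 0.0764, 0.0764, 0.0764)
C > A > D > B

Key insight: Entropy is maximized by uniform distributions and minimized by concentrated distributions.

Entropies:
  H(A) = 2.2719 bits
  H(B) = 0.5703 bits
  H(C) = 2.5850 bits
  H(D) = 1.8464 bits

Ranking: C > A > D > B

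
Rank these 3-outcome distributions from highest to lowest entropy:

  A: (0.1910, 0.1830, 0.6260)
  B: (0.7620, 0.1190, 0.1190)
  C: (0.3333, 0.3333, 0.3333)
C > A > B

Key insight: Entropy is maximized by uniform distributions and minimized by concentrated distributions.

- Uniform distributions have maximum entropy log₂(3) = 1.5850 bits
- The more "peaked" or concentrated a distribution, the lower its entropy

Entropies:
  H(A) = 1.3276 bits
  H(B) = 1.0297 bits
  H(C) = 1.5850 bits

Ranking: C > A > B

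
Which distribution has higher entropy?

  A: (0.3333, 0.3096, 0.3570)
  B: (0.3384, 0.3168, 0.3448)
B

Both distributions are close to uniform, making this a harder comparison.

H(A) = 1.5825 bits
H(B) = 1.5840 bits

The distribution closer to uniform has higher entropy.
Answer: B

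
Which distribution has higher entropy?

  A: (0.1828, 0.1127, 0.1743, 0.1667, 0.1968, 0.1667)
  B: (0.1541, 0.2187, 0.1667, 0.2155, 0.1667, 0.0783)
A

Both distributions are close to uniform, making this a harder comparison.

H(A) = 2.5657 bits
H(B) = 2.5220 bits

The distribution closer to uniform has higher entropy.
Answer: A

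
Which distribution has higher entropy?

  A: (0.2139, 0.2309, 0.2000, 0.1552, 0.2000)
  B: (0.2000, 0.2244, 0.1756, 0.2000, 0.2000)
B

Both distributions are close to uniform, making this a harder comparison.

H(A) = 2.3101 bits
H(B) = 2.3176 bits

The distribution closer to uniform has higher entropy.
Answer: B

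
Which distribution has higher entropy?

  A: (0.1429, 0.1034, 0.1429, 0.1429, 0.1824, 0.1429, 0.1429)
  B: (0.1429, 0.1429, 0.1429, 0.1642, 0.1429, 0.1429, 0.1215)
B

Both distributions are close to uniform, making this a harder comparison.

H(A) = 2.7914 bits
H(B) = 2.8027 bits

The distribution closer to uniform has higher entropy.
Answer: B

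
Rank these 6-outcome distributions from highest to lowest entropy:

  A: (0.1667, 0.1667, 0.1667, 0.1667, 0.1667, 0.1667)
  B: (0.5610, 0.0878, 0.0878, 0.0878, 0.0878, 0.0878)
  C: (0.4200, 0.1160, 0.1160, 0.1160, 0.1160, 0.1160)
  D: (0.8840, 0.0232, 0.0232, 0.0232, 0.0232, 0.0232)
A > C > B > D

Key insight: Entropy is maximized by uniform distributions and minimized by concentrated distributions.

Entropies:
  H(A) = 2.5850 bits
  H(B) = 2.0086 bits
  H(C) = 2.3282 bits
  H(D) = 0.7871 bits

Ranking: A > C > B > D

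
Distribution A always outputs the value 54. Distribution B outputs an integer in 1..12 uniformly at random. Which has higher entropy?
B

A is deterministic, so H(A) = 0. B is uniform over 12 outcomes, so H(B) = log₂(12) = 3.585 bits. Any distribution with genuine randomness has higher entropy than a deterministic one.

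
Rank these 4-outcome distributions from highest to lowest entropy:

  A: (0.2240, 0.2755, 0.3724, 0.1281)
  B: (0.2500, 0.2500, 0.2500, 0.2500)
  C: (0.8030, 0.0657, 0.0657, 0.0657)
B > A > C

Key insight: Entropy is maximized by uniform distributions and minimized by concentrated distributions.

- Uniform distributions have maximum entropy log₂(4) = 2.0000 bits
- The more "peaked" or concentrated a distribution, the lower its entropy

Entropies:
  H(A) = 1.9063 bits
  H(B) = 2.0000 bits
  H(C) = 1.0281 bits

Ranking: B > A > C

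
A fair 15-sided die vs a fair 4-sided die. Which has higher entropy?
15-sided die

Both are uniform distributions; for uniform over n outcomes, H = log₂(n). H(15-sided) = log₂(15) = 3.907 bits and H(4-sided) = log₂(4) = 2.000 bits. More outcomes in a uniform distribution means higher entropy.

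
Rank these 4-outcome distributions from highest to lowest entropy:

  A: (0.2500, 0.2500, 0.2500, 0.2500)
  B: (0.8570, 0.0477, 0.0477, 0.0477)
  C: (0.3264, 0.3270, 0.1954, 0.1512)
A > C > B

Key insight: Entropy is maximized by uniform distributions and minimized by concentrated distributions.

- Uniform distributions have maximum entropy log₂(4) = 2.0000 bits
- The more "peaked" or concentrated a distribution, the lower its entropy

Entropies:
  H(A) = 2.0000 bits
  H(B) = 0.8187 bits
  H(C) = 1.9270 bits

Ranking: A > C > B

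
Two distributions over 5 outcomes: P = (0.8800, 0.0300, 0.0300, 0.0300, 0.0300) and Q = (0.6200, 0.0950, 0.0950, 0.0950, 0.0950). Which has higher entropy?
Q

P is highly concentrated on one outcome (88%), making it nearly deterministic. Q spreads its mass more evenly (max 62%). The more spread-out distribution has higher entropy: H(P) ≈ 0.769 bits, H(Q) ≈ 1.718 bits.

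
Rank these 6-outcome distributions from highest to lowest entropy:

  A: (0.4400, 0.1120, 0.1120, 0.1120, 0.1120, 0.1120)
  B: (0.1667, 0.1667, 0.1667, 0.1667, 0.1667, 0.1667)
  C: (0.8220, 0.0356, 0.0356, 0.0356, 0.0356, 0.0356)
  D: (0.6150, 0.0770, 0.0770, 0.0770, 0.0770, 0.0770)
B > A > D > C

Key insight: Entropy is maximized by uniform distributions and minimized by concentrated distributions.

Entropies:
  H(A) = 2.2899 bits
  H(B) = 2.5850 bits
  H(C) = 1.0890 bits
  H(D) = 1.8554 bits

Ranking: B > A > D > C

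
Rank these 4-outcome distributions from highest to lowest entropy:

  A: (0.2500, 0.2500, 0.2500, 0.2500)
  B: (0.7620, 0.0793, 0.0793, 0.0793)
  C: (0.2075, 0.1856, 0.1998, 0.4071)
A > C > B

Key insight: Entropy is maximized by uniform distributions and minimized by concentrated distributions.

- Uniform distributions have maximum entropy log₂(4) = 2.0000 bits
- The more "peaked" or concentrated a distribution, the lower its entropy

Entropies:
  H(A) = 2.0000 bits
  H(B) = 1.1689 bits
  H(C) = 1.9138 bits

Ranking: A > C > B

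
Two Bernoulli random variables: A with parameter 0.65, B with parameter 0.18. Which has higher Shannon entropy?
A

For binary distributions, entropy is maximized at p=0.5 and decreases as p moves toward 0 or 1.

H(A) = H(0.65) = 0.9341 bits
H(B) = H(0.18) = 0.6801 bits

Distribution A (p=0.65) is closer to uniform (p=0.5), so it has higher entropy.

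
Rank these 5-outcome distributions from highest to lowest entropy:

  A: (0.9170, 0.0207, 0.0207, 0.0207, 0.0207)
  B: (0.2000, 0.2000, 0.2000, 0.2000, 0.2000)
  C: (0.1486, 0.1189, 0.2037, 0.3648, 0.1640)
B > C > A

Key insight: Entropy is maximized by uniform distributions and minimized by concentrated distributions.

- Uniform distributions have maximum entropy log₂(5) = 2.3219 bits
- The more "peaked" or concentrated a distribution, the lower its entropy

Entropies:
  H(A) = 0.5787 bits
  H(B) = 2.3219 bits
  H(C) = 2.2000 bits

Ranking: B > C > A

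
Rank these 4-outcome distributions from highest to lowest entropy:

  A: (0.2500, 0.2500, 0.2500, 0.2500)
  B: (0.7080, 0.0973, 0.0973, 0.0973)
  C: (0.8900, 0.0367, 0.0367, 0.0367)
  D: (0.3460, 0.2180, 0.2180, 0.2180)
A > D > B > C

Key insight: Entropy is maximized by uniform distributions and minimized by concentrated distributions.

Entropies:
  H(A) = 2.0000 bits
  H(B) = 1.3341 bits
  H(C) = 0.6743 bits
  H(D) = 1.9670 bits

Ranking: A > D > B > C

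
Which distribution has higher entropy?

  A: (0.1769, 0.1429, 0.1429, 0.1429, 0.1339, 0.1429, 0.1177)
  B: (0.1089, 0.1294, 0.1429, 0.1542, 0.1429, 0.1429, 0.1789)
A

Both distributions are close to uniform, making this a harder comparison.

H(A) = 2.7981 bits
H(B) = 2.7934 bits

The distribution closer to uniform has higher entropy.
Answer: A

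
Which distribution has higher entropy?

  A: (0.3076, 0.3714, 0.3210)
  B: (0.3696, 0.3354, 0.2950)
A

Both distributions are close to uniform, making this a harder comparison.

H(A) = 1.5801 bits
H(B) = 1.5789 bits

The distribution closer to uniform has higher entropy.
Answer: A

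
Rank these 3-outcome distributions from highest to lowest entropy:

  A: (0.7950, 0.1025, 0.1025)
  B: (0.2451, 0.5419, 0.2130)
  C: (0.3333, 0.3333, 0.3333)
C > B > A

Key insight: Entropy is maximized by uniform distributions and minimized by concentrated distributions.

- Uniform distributions have maximum entropy log₂(3) = 1.5850 bits
- The more "peaked" or concentrated a distribution, the lower its entropy

Entropies:
  H(A) = 0.9368 bits
  H(B) = 1.4514 bits
  H(C) = 1.5850 bits

Ranking: C > B > A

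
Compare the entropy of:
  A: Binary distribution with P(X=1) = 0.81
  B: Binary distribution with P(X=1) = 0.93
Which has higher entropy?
A

For binary distributions, entropy is maximized at p=0.5 and decreases as p moves toward 0 or 1.

H(A) = H(0.81) = 0.7015 bits
H(B) = H(0.93) = 0.3659 bits

Distribution A (p=0.81) is closer to uniform (p=0.5), so it has higher entropy.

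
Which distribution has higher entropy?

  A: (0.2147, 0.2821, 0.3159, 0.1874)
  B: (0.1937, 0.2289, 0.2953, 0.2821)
B

Both distributions are close to uniform, making this a harder comparison.

H(A) = 1.9694 bits
H(B) = 1.9803 bits

The distribution closer to uniform has higher entropy.
Answer: B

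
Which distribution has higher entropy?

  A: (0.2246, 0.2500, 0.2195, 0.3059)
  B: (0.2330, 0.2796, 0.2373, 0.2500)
B

Both distributions are close to uniform, making this a harder comparison.

H(A) = 1.9869 bits
H(B) = 1.9962 bits

The distribution closer to uniform has higher entropy.
Answer: B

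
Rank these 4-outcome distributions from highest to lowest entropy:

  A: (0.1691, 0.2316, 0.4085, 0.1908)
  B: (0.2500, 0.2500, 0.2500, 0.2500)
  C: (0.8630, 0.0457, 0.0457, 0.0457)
B > A > C

Key insight: Entropy is maximized by uniform distributions and minimized by concentrated distributions.

- Uniform distributions have maximum entropy log₂(4) = 2.0000 bits
- The more "peaked" or concentrated a distribution, the lower its entropy

Entropies:
  H(A) = 1.9059 bits
  H(B) = 2.0000 bits
  H(C) = 0.7935 bits

Ranking: B > A > C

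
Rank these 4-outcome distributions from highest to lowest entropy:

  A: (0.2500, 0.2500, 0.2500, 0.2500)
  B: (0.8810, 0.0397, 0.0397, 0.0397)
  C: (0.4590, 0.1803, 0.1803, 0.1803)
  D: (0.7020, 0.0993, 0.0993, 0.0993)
A > C > D > B

Key insight: Entropy is maximized by uniform distributions and minimized by concentrated distributions.

Entropies:
  H(A) = 2.0000 bits
  H(B) = 0.7151 bits
  H(C) = 1.8526 bits
  H(D) = 1.3512 bits

Ranking: A > C > D > B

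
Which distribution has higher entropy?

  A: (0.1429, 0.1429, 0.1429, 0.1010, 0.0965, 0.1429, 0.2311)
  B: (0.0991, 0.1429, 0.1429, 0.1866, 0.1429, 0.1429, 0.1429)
B

Both distributions are close to uniform, making this a harder comparison.

H(A) = 2.7522 bits
H(B) = 2.7877 bits

The distribution closer to uniform has higher entropy.
Answer: B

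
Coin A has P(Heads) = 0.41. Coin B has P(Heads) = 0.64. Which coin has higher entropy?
A

For binary distributions, entropy is maximized at p=0.5 and decreases as p moves toward 0 or 1.

H(A) = H(0.41) = 0.9765 bits
H(B) = H(0.64) = 0.9427 bits

Distribution A (p=0.41) is closer to uniform (p=0.5), so it has higher entropy.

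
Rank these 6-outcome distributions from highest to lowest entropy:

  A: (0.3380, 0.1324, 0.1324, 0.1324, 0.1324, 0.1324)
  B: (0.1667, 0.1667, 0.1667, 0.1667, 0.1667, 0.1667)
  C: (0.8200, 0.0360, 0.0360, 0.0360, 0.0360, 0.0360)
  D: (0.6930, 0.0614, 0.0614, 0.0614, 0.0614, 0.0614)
B > A > D > C

Key insight: Entropy is maximized by uniform distributions and minimized by concentrated distributions.

Entropies:
  H(A) = 2.4600 bits
  H(B) = 2.5850 bits
  H(C) = 1.0980 bits
  H(D) = 1.6025 bits

Ranking: B > A > D > C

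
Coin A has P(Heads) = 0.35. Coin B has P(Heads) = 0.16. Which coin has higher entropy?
A

For binary distributions, entropy is maximized at p=0.5 and decreases as p moves toward 0 or 1.

H(A) = H(0.35) = 0.9341 bits
H(B) = H(0.16) = 0.6343 bits

Distribution A (p=0.35) is closer to uniform (p=0.5), so it has higher entropy.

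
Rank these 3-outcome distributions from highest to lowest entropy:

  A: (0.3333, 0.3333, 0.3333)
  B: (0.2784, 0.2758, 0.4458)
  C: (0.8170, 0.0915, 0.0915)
A > B > C

Key insight: Entropy is maximized by uniform distributions and minimized by concentrated distributions.

- Uniform distributions have maximum entropy log₂(3) = 1.5850 bits
- The more "peaked" or concentrated a distribution, the lower its entropy

Entropies:
  H(A) = 1.5850 bits
  H(B) = 1.5457 bits
  H(C) = 0.8696 bits

Ranking: A > B > C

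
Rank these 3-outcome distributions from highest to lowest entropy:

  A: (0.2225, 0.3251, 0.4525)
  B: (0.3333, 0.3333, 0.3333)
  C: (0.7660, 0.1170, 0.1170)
B > A > C

Key insight: Entropy is maximized by uniform distributions and minimized by concentrated distributions.

- Uniform distributions have maximum entropy log₂(3) = 1.5850 bits
- The more "peaked" or concentrated a distribution, the lower its entropy

Entropies:
  H(A) = 1.5271 bits
  H(B) = 1.5850 bits
  H(C) = 1.0189 bits

Ranking: B > A > C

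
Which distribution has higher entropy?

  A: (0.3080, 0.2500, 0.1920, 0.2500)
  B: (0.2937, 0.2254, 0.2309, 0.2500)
B

Both distributions are close to uniform, making this a harder comparison.

H(A) = 1.9804 bits
H(B) = 1.9919 bits

The distribution closer to uniform has higher entropy.
Answer: B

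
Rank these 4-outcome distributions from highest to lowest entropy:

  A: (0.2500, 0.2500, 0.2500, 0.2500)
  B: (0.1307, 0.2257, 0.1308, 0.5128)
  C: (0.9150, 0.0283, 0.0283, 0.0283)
A > B > C

Key insight: Entropy is maximized by uniform distributions and minimized by concentrated distributions.

- Uniform distributions have maximum entropy log₂(4) = 2.0000 bits
- The more "peaked" or concentrated a distribution, the lower its entropy

Entropies:
  H(A) = 2.0000 bits
  H(B) = 1.7464 bits
  H(C) = 0.5543 bits

Ranking: A > B > C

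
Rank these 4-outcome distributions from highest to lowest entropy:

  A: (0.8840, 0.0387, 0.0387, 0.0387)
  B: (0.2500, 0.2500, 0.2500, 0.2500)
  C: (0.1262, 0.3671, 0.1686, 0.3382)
B > C > A

Key insight: Entropy is maximized by uniform distributions and minimized by concentrated distributions.

- Uniform distributions have maximum entropy log₂(4) = 2.0000 bits
- The more "peaked" or concentrated a distribution, the lower its entropy

Entropies:
  H(A) = 0.7016 bits
  H(B) = 2.0000 bits
  H(C) = 1.8695 bits

Ranking: B > C > A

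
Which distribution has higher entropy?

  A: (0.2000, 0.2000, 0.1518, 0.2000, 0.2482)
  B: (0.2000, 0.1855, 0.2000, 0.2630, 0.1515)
A

Both distributions are close to uniform, making this a harder comparison.

H(A) = 2.3050 bits
H(B) = 2.2989 bits

The distribution closer to uniform has higher entropy.
Answer: A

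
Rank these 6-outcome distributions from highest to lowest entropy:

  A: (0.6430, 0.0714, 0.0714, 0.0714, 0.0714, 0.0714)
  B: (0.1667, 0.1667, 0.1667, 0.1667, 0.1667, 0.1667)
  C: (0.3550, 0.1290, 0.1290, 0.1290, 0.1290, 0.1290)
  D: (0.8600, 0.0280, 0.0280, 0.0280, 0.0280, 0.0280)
B > C > A > D

Key insight: Entropy is maximized by uniform distributions and minimized by concentrated distributions.

Entropies:
  H(A) = 1.7691 bits
  H(B) = 2.5850 bits
  H(C) = 2.4361 bits
  H(D) = 0.9093 bits

Ranking: B > C > A > D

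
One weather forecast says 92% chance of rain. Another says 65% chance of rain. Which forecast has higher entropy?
65% forecast

Treat each forecast as a Bernoulli distribution. Binary entropy is maximized at p=0.5 and falls off symmetrically toward 0 or 1. The 65% forecast is closer to 50%, so it is more uncertain. H(92%) ≈ 0.402 bits, H(65%) ≈ 0.934 bits.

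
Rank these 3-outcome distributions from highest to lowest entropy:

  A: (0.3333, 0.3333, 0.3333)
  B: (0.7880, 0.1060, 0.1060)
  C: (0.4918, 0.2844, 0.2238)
A > C > B

Key insight: Entropy is maximized by uniform distributions and minimized by concentrated distributions.

- Uniform distributions have maximum entropy log₂(3) = 1.5850 bits
- The more "peaked" or concentrated a distribution, the lower its entropy

Entropies:
  H(A) = 1.5850 bits
  H(B) = 0.9573 bits
  H(C) = 1.5028 bits

Ranking: A > C > B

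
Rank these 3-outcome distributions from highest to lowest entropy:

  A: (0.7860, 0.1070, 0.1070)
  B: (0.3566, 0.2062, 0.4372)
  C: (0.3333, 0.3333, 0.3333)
C > B > A

Key insight: Entropy is maximized by uniform distributions and minimized by concentrated distributions.

- Uniform distributions have maximum entropy log₂(3) = 1.5850 bits
- The more "peaked" or concentrated a distribution, the lower its entropy

Entropies:
  H(A) = 0.9631 bits
  H(B) = 1.5220 bits
  H(C) = 1.5850 bits

Ranking: C > B > A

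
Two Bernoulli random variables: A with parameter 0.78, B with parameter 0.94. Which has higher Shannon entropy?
A

For binary distributions, entropy is maximized at p=0.5 and decreases as p moves toward 0 or 1.

H(A) = H(0.78) = 0.7602 bits
H(B) = H(0.94) = 0.3274 bits

Distribution A (p=0.78) is closer to uniform (p=0.5), so it has higher entropy.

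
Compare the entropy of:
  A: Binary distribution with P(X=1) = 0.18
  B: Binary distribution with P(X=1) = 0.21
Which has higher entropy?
B

For binary distributions, entropy is maximized at p=0.5 and decreases as p moves toward 0 or 1.

H(A) = H(0.18) = 0.6801 bits
H(B) = H(0.21) = 0.7415 bits

Distribution B (p=0.21) is closer to uniform (p=0.5), so it has higher entropy.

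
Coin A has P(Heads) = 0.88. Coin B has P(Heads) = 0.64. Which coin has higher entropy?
B

For binary distributions, entropy is maximized at p=0.5 and decreases as p moves toward 0 or 1.

H(A) = H(0.88) = 0.5294 bits
H(B) = H(0.64) = 0.9427 bits

Distribution B (p=0.64) is closer to uniform (p=0.5), so it has higher entropy.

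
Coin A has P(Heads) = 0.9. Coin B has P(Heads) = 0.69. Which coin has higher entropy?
B

For binary distributions, entropy is maximized at p=0.5 and decreases as p moves toward 0 or 1.

H(A) = H(0.9) = 0.4690 bits
H(B) = H(0.69) = 0.8932 bits

Distribution B (p=0.69) is closer to uniform (p=0.5), so it has higher entropy.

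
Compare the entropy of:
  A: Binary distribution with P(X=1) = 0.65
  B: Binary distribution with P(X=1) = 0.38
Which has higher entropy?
B

For binary distributions, entropy is maximized at p=0.5 and decreases as p moves toward 0 or 1.

H(A) = H(0.65) = 0.9341 bits
H(B) = H(0.38) = 0.9580 bits

Distribution B (p=0.38) is closer to uniform (p=0.5), so it has higher entropy.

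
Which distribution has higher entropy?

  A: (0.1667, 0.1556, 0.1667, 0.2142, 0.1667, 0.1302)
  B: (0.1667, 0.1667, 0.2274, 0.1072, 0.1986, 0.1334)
A

Both distributions are close to uniform, making this a harder comparison.

H(A) = 2.5692 bits
H(B) = 2.5438 bits

The distribution closer to uniform has higher entropy.
Answer: A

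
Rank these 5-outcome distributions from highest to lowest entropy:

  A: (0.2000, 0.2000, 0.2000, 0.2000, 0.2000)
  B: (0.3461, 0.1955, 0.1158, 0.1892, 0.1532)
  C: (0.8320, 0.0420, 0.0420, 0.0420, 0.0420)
A > B > C

Key insight: Entropy is maximized by uniform distributions and minimized by concentrated distributions.

- Uniform distributions have maximum entropy log₂(5) = 2.3219 bits
- The more "peaked" or concentrated a distribution, the lower its entropy

Entropies:
  H(A) = 2.3219 bits
  H(B) = 2.2196 bits
  H(C) = 0.9891 bits

Ranking: A > B > C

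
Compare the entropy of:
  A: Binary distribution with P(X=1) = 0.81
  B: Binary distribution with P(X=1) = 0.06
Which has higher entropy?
A

For binary distributions, entropy is maximized at p=0.5 and decreases as p moves toward 0 or 1.

H(A) = H(0.81) = 0.7015 bits
H(B) = H(0.06) = 0.3274 bits

Distribution A (p=0.81) is closer to uniform (p=0.5), so it has higher entropy.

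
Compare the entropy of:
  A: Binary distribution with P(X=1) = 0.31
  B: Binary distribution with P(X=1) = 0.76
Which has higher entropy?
A

For binary distributions, entropy is maximized at p=0.5 and decreases as p moves toward 0 or 1.

H(A) = H(0.31) = 0.8932 bits
H(B) = H(0.76) = 0.7950 bits

Distribution A (p=0.31) is closer to uniform (p=0.5), so it has higher entropy.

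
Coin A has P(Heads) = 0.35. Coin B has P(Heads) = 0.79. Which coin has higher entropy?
A

For binary distributions, entropy is maximized at p=0.5 and decreases as p moves toward 0 or 1.

H(A) = H(0.35) = 0.9341 bits
H(B) = H(0.79) = 0.7415 bits

Distribution A (p=0.35) is closer to uniform (p=0.5), so it has higher entropy.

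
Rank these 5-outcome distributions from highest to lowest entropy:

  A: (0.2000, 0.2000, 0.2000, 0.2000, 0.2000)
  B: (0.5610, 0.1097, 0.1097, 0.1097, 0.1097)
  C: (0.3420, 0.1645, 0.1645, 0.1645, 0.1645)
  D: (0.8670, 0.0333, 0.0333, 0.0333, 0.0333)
A > C > B > D

Key insight: Entropy is maximized by uniform distributions and minimized by concentrated distributions.

Entropies:
  H(A) = 2.3219 bits
  H(B) = 1.8672 bits
  H(C) = 2.2427 bits
  H(D) = 0.8316 bits

Ranking: A > C > B > D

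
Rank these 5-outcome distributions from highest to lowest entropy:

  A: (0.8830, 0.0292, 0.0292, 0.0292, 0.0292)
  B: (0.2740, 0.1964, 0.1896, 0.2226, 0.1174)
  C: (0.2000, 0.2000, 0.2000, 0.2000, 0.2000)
C > B > A

Key insight: Entropy is maximized by uniform distributions and minimized by concentrated distributions.

- Uniform distributions have maximum entropy log₂(5) = 2.3219 bits
- The more "peaked" or concentrated a distribution, the lower its entropy

Entropies:
  H(A) = 0.7547 bits
  H(B) = 2.2731 bits
  H(C) = 2.3219 bits

Ranking: C > B > A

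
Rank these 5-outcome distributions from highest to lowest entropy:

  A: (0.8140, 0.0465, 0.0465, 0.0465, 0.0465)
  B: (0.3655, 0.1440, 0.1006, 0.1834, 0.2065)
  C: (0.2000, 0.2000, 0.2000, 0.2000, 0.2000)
C > B > A

Key insight: Entropy is maximized by uniform distributions and minimized by concentrated distributions.

- Uniform distributions have maximum entropy log₂(5) = 2.3219 bits
- The more "peaked" or concentrated a distribution, the lower its entropy

Entropies:
  H(A) = 1.0650 bits
  H(B) = 2.1853 bits
  H(C) = 2.3219 bits

Ranking: C > B > A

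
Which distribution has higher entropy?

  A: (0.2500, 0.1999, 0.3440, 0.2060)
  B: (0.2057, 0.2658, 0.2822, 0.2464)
B

Both distributions are close to uniform, making this a harder comparison.

H(A) = 1.9635 bits
H(B) = 1.9903 bits

The distribution closer to uniform has higher entropy.
Answer: B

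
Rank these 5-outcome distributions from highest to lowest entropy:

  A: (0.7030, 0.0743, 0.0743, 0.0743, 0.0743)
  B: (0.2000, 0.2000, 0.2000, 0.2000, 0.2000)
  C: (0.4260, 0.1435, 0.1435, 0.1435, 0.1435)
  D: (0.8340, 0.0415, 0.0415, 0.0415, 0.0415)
B > C > A > D

Key insight: Entropy is maximized by uniform distributions and minimized by concentrated distributions.

Entropies:
  H(A) = 1.4716 bits
  H(B) = 2.3219 bits
  H(C) = 2.1321 bits
  H(D) = 0.9805 bits

Ranking: B > C > A > D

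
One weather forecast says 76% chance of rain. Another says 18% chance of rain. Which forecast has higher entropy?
76% forecast

Treat each forecast as a Bernoulli distribution. Binary entropy is maximized at p=0.5 and falls off symmetrically toward 0 or 1. The 76% forecast is closer to 50%, so it is more uncertain. H(76%) ≈ 0.795 bits, H(18%) ≈ 0.680 bits.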